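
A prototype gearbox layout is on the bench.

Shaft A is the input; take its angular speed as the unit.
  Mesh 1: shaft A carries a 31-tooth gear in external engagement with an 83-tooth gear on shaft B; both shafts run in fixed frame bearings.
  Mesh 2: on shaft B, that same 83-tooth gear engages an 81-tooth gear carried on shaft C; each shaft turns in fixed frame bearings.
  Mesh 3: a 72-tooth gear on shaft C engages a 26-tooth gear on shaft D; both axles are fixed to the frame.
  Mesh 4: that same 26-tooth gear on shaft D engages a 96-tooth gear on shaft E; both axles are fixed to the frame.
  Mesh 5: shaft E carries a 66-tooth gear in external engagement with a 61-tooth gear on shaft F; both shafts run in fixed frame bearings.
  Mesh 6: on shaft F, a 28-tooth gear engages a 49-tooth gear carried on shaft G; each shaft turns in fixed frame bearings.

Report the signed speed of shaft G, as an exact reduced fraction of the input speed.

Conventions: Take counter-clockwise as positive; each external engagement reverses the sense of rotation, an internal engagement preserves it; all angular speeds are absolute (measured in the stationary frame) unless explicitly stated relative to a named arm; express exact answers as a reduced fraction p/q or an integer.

682/3843

6-mesh fixed-axis compound train (all bearings frame-fixed)
mesh 1 [31T→83T]: |ω|/ω_in = 1×31/83 = 31/83, sense flips to −
mesh 2 [83T→81T]: |ω|/ω_in = (31/83)×83/81 = 31/81, sense flips to +
mesh 3 [72T→26T]: |ω|/ω_in = (31/81)×72/26 = 124/117, sense flips to −
mesh 4 [26T→96T]: |ω|/ω_in = (124/117)×26/96 = 31/108, sense flips to +
mesh 5 [66T→61T]: |ω|/ω_in = (31/108)×66/61 = 341/1098, sense flips to −
mesh 6 [28T→49T]: |ω|/ω_in = (341/1098)×28/49 = 682/3843, sense flips to +
signed output speed (× input speed) = 682/3843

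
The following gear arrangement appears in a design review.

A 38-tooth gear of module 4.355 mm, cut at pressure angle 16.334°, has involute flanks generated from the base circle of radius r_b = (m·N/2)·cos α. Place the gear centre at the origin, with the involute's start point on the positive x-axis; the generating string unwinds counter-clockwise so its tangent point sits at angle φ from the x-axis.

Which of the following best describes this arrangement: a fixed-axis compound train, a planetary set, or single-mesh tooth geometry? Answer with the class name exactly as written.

single-mesh tooth geometry

recognized (one wheel, involute flank): single-mesh tooth geometry, m = 4.355, N = 38
classification: single-mesh tooth geometry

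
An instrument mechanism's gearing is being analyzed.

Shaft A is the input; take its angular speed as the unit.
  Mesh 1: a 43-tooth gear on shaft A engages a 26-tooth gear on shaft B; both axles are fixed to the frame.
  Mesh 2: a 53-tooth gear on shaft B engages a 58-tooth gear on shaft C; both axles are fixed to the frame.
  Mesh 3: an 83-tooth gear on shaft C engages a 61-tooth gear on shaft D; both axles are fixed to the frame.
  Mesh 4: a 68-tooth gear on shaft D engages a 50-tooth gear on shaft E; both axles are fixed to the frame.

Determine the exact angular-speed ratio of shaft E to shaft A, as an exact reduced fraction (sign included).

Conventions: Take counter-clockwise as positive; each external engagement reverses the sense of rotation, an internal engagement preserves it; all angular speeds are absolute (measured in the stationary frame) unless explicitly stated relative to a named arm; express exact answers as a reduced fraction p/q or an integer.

3215669/1149850

class = fixed-axis compound train [4 meshes; 4 ratios multiply, 4 sense flips]
mesh 1 [43T→26T]: running ratio 43/26, sense −
mesh 2 [53T→58T]: running ratio 2279/1508, sense +
mesh 3 [83T→61T]: running ratio 189157/91988, sense −
mesh 4 [68T→50T]: running ratio 3215669/1149850, sense +
ω_out/ω_in = 3215669/1149850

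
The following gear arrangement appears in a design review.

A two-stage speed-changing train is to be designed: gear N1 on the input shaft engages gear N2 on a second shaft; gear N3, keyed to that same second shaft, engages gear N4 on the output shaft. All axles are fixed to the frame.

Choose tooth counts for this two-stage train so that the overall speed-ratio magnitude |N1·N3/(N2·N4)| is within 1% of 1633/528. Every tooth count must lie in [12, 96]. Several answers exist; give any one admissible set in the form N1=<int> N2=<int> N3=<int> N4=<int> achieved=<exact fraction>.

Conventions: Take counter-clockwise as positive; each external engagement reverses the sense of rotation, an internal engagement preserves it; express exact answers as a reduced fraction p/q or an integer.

N1=23 N2=12 N3=71 N4=44 achieved=1633/528

2-stage fixed-axis compound train for ratio 1633/528
target = 1633/528 in lowest terms: an exact hit needs N1·N3 = k·1633 and N2·N4 = k·528 for one integer k, every count in [12, 96]; additionally prefer no 1:1 stage (N1 ≠ N2, N3 ≠ N4)
k = 1: N1·N3 = 1633 = 23·71, N2·N4 = 528 = 12·44
achieved = 23·71/(12·44) = 1633/528; |achieved − target| = 0 ≤ 1633/52800 ✓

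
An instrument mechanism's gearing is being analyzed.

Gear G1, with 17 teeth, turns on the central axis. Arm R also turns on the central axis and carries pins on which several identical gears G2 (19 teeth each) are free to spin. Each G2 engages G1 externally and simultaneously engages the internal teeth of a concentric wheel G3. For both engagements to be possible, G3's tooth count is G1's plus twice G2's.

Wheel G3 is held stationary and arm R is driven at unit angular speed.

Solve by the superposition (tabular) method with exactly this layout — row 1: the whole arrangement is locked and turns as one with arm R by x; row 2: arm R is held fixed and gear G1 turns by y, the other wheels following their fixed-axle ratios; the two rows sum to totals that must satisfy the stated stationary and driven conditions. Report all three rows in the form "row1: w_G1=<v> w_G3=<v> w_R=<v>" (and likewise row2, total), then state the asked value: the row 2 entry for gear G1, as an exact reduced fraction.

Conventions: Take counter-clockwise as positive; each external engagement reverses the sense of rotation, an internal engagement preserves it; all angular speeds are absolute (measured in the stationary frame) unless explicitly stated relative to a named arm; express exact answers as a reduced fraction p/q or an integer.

class = planetary set [G3 = 17+2·19 = 55; Willis about the carrier]
row 1 — lock + rotate with arm: ω_sun = ω_ring = ω_arm = x
row 2 (arm held, sun turns y): ω_ring = −(17/55)·y, ω_arm = 0
boundary: total ω_ring = x − (17/55)·y = 0 and total ω_arm = x = 1  ⇒  y = 55/17, x = 1
row 2 ring = −(17/55)·55/17 = -1
totals (row 1 + row 2): sun 1 + 55/17 = 72/17, ring 1 + (-1) = 0, arm 1 + 0 = 1
asked cell (row2, sun) = 55/17

row1: w_G1=1 w_G3=1 w_R=1
row2: w_G1=55/17 w_G3=-1 w_R=0
total: w_G1=72/17 w_G3=0 w_R=1
asked value: 55/17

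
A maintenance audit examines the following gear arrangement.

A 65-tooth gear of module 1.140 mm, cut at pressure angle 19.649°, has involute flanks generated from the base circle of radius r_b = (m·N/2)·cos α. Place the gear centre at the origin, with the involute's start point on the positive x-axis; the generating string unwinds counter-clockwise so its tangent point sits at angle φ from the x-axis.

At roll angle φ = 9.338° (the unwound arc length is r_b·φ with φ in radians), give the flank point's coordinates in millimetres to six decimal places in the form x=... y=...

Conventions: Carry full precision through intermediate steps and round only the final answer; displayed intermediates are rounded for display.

topology: single-mesh involute geometry — m = 1.140, N = 65
pitch radius r_p = m·N/2 = 1.140·65/2 = 37.050000
base radius r_b = r_p·cos α = 37.050000·cos 19.649° = 34.892587
roll angle φ = 9.338° = 0.16297885 rad
x = r_b·(cos φ + φ·sin φ) = 35.352924
y = r_b·(sin φ − φ·cos φ) = 0.050217

x=35.352924 y=0.050217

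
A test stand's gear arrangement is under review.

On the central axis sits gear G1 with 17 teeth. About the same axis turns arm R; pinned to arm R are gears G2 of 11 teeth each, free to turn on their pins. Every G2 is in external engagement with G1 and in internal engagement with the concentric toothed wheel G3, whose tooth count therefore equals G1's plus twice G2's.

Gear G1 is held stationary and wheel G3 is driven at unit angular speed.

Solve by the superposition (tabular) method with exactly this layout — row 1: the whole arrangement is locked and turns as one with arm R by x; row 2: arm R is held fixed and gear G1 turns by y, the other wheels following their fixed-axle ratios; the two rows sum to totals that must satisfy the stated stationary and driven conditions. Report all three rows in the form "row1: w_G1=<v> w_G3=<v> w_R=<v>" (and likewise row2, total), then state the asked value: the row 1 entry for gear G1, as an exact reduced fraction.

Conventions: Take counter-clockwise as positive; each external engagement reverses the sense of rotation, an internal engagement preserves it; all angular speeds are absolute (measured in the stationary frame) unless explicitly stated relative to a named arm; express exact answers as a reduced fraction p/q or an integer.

planetary set (17T centre, 11T on arm, 39T internal) — Willis relation
row 1: whole set turns with the arm by x
superposition row 2 [arm held]: sun y, ring −(17/39)·y, arm 0
boundary: total ω_sun = x + y = 0 and total ω_ring = x − (17/39)·y = 1  ⇒  y = -39/56, x = 39/56
row 2 ring = −(17/39)·(-39/56) = 17/56
totals (row 1 + row 2): sun 39/56 + (-39/56) = 0, ring 39/56 + 17/56 = 1, arm 39/56 + 0 = 39/56
asked cell (row1, sun) = 39/56

row1: w_G1=39/56 w_G3=39/56 w_R=39/56
row2: w_G1=-39/56 w_G3=17/56 w_R=0
total: w_G1=0 w_G3=1 w_R=39/56
asked value: 39/56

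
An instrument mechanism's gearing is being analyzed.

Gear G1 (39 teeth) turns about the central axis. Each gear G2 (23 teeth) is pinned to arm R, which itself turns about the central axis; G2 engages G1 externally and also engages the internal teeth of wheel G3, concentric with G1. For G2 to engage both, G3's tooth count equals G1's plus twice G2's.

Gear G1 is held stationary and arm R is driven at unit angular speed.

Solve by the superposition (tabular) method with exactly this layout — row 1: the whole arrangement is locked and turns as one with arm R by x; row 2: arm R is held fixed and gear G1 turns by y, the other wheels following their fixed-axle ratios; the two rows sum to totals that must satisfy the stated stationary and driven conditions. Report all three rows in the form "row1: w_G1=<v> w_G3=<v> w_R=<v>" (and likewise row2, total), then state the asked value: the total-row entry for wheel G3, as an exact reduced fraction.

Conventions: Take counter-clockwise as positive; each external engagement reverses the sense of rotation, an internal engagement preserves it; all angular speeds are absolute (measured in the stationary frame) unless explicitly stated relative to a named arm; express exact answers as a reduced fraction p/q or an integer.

recognized (axles ride arm R): planetary set, 39/23/85 teeth
row 1: whole set turns with the arm by x
row 2 — arm fixed, fixed-axis ratios: sun y, ring −(39/85)·y, arm 0
boundary: total ω_sun = x + y = 0 and total ω_arm = x = 1  ⇒  y = -1, x = 1
row 2 ring = −(39/85)·(-1) = 39/85
totals (row 1 + row 2): sun 1 + (-1) = 0, ring 1 + 39/85 = 124/85, arm 1 + 0 = 1
asked cell (total, ring) = 124/85

row1: w_G1=1 w_G3=1 w_R=1
row2: w_G1=-1 w_G3=39/85 w_R=0
total: w_G1=0 w_G3=124/85 w_R=1
asked value: 124/85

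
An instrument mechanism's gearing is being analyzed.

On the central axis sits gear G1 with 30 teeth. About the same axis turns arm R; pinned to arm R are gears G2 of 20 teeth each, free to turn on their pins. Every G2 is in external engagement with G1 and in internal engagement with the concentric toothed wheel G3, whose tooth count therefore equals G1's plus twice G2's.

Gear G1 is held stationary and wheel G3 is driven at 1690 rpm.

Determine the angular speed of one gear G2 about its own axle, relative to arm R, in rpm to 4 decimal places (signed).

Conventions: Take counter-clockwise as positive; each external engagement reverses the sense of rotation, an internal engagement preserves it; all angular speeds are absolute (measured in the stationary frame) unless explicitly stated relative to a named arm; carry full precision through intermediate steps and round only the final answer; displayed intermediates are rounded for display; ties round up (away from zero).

topology: planetary set — G1 30T / G2 20T / G3 70T, arm = carrier (Willis)
normalise by the input: solve with ω_ring = 1, then scale by 1690 rpm
ring teeth: 30 + 2·20 = 70
30(ω_sun−ω_arm) = −70(ω_ring−ω_arm),  ω_sun = 0, ω_ring = 1
30(0−ω_arm) = −70(1−ω_arm)  ⇒  100·ω_arm = 70  ⇒  ω_arm = 7/10
sun–planet mesh: 30·(0−7/10) = −20·(ω_p−ω_arm)  ⇒  ω_p−ω_arm = 21/20
scale: ω_p−ω_arm = 21/20 × 1690 rpm = +1774.5000 rpm

+1774.5000 rpm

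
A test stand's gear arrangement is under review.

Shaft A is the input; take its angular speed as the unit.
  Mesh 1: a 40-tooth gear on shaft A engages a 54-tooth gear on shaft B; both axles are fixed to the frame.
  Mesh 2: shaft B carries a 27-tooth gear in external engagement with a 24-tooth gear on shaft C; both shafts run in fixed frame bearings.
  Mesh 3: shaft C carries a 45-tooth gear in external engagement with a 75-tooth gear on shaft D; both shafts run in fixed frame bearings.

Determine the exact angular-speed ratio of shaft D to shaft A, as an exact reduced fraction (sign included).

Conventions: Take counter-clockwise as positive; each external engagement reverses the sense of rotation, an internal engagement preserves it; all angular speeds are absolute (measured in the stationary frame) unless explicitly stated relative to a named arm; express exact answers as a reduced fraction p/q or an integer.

class = fixed-axis compound train [3 meshes; 3 ratios multiply, 3 sense flips]
mesh 1 [40T→54T]: running ratio 20/27, sense −
mesh 2 [27T→24T]: running ratio 5/6, sense +
mesh 3 [45T→75T]: running ratio 1/2, sense −
ω_out/ω_in = -1/2

-1/2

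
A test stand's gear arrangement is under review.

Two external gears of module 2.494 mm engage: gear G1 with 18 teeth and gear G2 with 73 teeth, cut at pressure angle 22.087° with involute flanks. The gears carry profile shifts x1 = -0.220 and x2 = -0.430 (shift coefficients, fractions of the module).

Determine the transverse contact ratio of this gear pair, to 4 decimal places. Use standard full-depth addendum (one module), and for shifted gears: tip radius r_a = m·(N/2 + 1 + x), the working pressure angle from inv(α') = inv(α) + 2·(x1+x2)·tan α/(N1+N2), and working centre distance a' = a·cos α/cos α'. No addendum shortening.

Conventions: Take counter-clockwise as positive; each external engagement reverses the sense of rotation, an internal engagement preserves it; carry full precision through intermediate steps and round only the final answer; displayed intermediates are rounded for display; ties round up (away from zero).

topology: single-mesh involute geometry — m = 2.494, 18T/73T pair
base radii: r_b1 = 20.798777, r_b2 = 84.350596
tip radii: r_a1 = 24.391320, r_a2 = 92.452580
inv(α') = inv(22.087°) + 2·(-0.220-0.430)·tan α/(18+73) = 0.01450569  ⇒  α' = 19.82592°
a' = a·cos α / cos α' = 113.4770·cos 22.087°/cos 19.82592° = 111.774540
action lengths: √(r_a1²−r_b1²) = 12.741560, √(r_a2²−r_b2²) = 37.847807
base pitch p_b = π·m·cos α = 7.260143
CR = (12.741560 + 37.847807 − 111.774540·sin 19.82592°)/7.260143 = 1.746455
contact ratio ≈ 1.7465

1.7465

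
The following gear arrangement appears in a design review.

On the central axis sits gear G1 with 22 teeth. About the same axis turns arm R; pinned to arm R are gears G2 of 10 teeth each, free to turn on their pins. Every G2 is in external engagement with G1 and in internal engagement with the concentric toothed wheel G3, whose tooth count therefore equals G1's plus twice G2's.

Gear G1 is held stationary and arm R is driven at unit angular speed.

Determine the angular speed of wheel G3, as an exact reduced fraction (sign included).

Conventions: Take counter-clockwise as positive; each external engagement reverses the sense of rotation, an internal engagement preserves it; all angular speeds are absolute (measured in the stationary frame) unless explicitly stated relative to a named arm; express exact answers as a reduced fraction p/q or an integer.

recognized (axles ride arm R): planetary set, 22/10/42 teeth
ring teeth: 22 + 2·10 = 42
22(ω_sun−ω_arm) = −42(ω_ring−ω_arm),  ω_sun = 0, ω_arm = 1
ω_ring = 1 − (22/42)(0−1) = 32/21
exact speed ratio = 32/21

32/21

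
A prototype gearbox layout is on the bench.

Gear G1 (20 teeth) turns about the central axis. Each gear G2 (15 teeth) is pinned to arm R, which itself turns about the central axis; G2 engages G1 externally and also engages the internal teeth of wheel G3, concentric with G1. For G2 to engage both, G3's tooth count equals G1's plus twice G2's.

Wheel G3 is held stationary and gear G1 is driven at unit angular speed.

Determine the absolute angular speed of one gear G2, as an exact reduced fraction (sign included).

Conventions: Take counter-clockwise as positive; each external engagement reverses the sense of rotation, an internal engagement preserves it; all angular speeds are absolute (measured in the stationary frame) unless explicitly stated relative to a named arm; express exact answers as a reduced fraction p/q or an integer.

planetary set (20T centre, 15T on arm, 50T internal) — Willis relation
ring teeth: 20 + 2·15 = 50
20(ω_sun−ω_arm) = −50(ω_ring−ω_arm),  ω_ring = 0, ω_sun = 1
20(1−ω_arm) = −50(0−ω_arm)  ⇒  70·ω_arm = 20  ⇒  ω_arm = 2/7
sun–planet mesh: 20·(1−2/7) = −15·(ω_p−ω_arm)  ⇒  ω_p−ω_arm = -20/21
ω_p = 2/7 − 20/21 = -2/3
exact speed ratio = -2/3

-2/3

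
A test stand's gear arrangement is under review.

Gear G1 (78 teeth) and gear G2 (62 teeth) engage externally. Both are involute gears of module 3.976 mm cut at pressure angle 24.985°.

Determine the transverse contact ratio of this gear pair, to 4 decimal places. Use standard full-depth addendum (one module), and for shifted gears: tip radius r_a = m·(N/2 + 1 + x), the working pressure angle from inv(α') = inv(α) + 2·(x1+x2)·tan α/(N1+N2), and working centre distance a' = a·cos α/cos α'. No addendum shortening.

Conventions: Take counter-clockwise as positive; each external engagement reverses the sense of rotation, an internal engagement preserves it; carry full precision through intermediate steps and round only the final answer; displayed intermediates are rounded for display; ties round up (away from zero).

1.5672

single-mesh involute tooth geometry (78T engaging 62T at module 3.976)
base radii: r_b1 = 140.552862, r_b2 = 111.721506
tip radii: r_a1 = 159.040000, r_a2 = 127.232000
no profile shift: α' = α, a' = a
action lengths: √(r_a1²−r_b1²) = 74.421868, √(r_a2²−r_b2²) = 60.879282
base pitch p_b = π·m·cos α = 11.322047
CR = (74.421868 + 60.879282 − 278.320000·sin 24.98500°)/11.322047 = 1.567215
contact ratio ≈ 1.5672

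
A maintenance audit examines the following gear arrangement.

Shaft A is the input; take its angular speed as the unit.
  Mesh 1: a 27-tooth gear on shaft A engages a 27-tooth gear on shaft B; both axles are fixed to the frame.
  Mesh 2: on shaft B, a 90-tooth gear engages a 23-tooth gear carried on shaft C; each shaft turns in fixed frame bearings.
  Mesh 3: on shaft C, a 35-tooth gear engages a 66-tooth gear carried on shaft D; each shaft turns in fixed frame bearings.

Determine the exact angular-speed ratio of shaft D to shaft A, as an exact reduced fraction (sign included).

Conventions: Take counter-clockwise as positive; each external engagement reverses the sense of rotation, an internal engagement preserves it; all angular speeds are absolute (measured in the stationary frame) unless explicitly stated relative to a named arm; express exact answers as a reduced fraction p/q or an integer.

-525/253

class = fixed-axis compound train [3 meshes; 3 ratios multiply, 3 sense flips]
mesh 1 [27T→27T]: running ratio 1, sense −
mesh 2 [90T→23T]: running ratio 90/23, sense +
mesh 3 [35T→66T]: running ratio 525/253, sense −
ω_out/ω_in = -525/253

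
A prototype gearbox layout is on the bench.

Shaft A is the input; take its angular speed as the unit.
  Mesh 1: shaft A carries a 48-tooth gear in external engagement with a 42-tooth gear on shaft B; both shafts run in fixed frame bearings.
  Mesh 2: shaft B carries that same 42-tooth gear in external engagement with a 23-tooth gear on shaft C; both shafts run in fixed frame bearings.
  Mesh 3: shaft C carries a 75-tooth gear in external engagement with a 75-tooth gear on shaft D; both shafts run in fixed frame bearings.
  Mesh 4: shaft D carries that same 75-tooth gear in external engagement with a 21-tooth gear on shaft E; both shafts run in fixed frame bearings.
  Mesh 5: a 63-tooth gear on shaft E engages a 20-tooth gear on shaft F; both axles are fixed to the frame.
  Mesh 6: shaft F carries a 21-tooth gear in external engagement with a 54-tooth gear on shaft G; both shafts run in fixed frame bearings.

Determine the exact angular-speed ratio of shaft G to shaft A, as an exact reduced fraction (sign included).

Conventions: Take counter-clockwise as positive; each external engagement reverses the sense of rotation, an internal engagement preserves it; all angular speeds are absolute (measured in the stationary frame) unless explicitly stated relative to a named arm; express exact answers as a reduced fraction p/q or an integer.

class = fixed-axis compound train [6 meshes; 6 ratios multiply, 6 sense flips]
mesh 1 [48T→42T]: running ratio 8/7, sense −
mesh 2 [42T→23T]: running ratio 48/23, sense +
mesh 3 [75T→75T]: running ratio 48/23, sense −
mesh 4 [75T→21T]: running ratio 1200/161, sense +
mesh 5 [63T→20T]: running ratio 540/23, sense −
mesh 6 [21T→54T]: running ratio 210/23, sense +
ω_out/ω_in = 210/23

210/23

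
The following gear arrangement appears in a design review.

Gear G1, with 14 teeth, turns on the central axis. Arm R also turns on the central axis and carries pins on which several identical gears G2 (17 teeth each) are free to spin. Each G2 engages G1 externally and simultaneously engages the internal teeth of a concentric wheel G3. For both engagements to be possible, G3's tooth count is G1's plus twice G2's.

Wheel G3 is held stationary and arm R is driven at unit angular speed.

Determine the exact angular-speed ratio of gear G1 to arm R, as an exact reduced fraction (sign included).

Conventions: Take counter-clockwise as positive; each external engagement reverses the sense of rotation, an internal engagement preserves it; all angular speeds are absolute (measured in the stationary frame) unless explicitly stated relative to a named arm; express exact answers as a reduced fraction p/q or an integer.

topology: planetary set — G1 14T / G2 17T / G3 48T, arm = carrier (Willis)
ring teeth: 14 + 2·17 = 48
14(ω_sun−ω_arm) = −48(ω_ring−ω_arm),  ω_ring = 0, ω_arm = 1
ω_sun = 1 − (48/14)(0−1) = 31/7
ω_out/ω_in = 31/7

31/7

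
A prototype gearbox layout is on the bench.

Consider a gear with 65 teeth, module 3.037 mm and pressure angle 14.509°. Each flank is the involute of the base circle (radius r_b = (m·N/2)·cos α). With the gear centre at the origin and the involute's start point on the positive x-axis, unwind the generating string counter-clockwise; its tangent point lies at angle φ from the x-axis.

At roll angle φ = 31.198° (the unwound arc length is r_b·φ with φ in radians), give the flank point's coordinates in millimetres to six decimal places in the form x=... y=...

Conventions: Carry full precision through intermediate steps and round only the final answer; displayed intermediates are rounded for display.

class = single-mesh tooth geometry [base-circle involute, m = 3.037, 65T]
pitch radius r_p = m·N/2 = 3.037·65/2 = 98.702500
base radius r_b = r_p·cos α = 98.702500·cos 14.509° = 95.554709
roll angle φ = 31.198° = 0.54450782 rad
x = r_b·(cos φ + φ·sin φ) = 108.687351
y = r_b·(sin φ − φ·cos φ) = 4.991279

x=108.687351 y=4.991279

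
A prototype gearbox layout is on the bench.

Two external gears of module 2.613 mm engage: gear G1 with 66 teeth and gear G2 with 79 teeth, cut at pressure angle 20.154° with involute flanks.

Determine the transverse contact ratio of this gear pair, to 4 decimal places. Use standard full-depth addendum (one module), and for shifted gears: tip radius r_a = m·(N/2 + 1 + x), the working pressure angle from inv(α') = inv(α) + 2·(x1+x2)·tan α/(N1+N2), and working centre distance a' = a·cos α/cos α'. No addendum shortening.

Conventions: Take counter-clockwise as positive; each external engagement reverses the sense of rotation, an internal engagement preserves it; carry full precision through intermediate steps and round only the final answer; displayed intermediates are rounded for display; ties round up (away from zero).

1.8025

topology: single-mesh involute geometry — m = 2.613, 66T/79T pair
base radii: r_b1 = 80.949193, r_b2 = 96.893732
tip radii: r_a1 = 88.842000, r_a2 = 105.826500
no profile shift: α' = α, a' = a
action lengths: √(r_a1²−r_b1²) = 36.607773, √(r_a2²−r_b2²) = 42.554117
base pitch p_b = π·m·cos α = 7.706345
CR = (36.607773 + 42.554117 − 189.442500·sin 20.15400°)/7.706345 = 1.802475
contact ratio ≈ 1.8025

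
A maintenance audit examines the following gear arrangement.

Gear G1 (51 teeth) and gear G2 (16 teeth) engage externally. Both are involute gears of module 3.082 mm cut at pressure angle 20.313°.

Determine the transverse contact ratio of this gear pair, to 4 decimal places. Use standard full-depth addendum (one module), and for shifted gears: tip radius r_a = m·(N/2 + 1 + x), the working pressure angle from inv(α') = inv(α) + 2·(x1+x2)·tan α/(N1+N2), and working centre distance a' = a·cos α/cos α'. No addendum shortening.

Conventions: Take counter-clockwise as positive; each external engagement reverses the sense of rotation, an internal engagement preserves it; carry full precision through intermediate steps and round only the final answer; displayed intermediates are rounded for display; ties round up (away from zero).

1.6154

class = single-mesh tooth geometry [involute pair 51T × 16T, m = 3.082]
base radii: r_b1 = 73.703441, r_b2 = 23.122648
tip radii: r_a1 = 81.673000, r_a2 = 27.738000
no profile shift: α' = α, a' = a
action lengths: √(r_a1²−r_b1²) = 35.189227, √(r_a2²−r_b2²) = 15.321220
base pitch p_b = π·m·cos α = 9.080243
CR = (35.189227 + 15.321220 − 103.247000·sin 20.31300°)/9.080243 = 1.615421
contact ratio ≈ 1.6154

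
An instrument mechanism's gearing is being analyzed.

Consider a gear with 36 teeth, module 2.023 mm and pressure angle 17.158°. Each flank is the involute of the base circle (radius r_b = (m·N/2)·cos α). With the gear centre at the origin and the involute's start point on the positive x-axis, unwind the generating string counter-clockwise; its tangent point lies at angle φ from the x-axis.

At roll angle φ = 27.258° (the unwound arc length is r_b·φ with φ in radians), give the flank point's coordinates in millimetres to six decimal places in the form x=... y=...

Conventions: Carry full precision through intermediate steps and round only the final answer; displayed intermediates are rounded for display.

recognized (one wheel, involute flank): single-mesh tooth geometry, m = 2.023, N = 36
pitch radius r_p = m·N/2 = 2.023·36/2 = 36.414000
base radius r_b = r_p·cos α = 36.414000·cos 17.158° = 34.793390
roll angle φ = 27.258° = 0.47574185 rad
x = r_b·(cos φ + φ·sin φ) = 38.510787
y = r_b·(sin φ − φ·cos φ) = 1.220754

x=38.510787 y=1.220754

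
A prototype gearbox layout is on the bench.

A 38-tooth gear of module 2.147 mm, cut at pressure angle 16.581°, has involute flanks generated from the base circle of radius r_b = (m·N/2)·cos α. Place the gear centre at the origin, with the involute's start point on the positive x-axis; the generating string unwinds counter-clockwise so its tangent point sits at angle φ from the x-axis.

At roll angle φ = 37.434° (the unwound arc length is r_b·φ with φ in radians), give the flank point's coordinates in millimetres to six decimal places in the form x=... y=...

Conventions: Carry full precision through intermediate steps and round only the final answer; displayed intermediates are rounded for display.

x=46.571573 y=3.481745

topology: single-mesh involute geometry — m = 2.147, N = 38
pitch radius r_p = m·N/2 = 2.147·38/2 = 40.793000
base radius r_b = r_p·cos α = 40.793000·cos 16.581° = 39.096715
roll angle φ = 37.434° = 0.65334655 rad
x = r_b·(cos φ + φ·sin φ) = 46.571573
y = r_b·(sin φ − φ·cos φ) = 3.481745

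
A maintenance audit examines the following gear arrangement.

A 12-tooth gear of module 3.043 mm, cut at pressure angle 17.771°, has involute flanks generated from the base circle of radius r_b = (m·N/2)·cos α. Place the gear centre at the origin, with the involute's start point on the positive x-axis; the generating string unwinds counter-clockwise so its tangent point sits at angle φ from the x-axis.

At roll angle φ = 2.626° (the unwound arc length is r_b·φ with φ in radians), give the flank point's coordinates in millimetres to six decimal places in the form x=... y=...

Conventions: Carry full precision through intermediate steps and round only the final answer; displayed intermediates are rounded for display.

class = single-mesh tooth geometry [base-circle involute, m = 3.043, 12T]
pitch radius r_p = m·N/2 = 3.043·12/2 = 18.258000
base radius r_b = r_p·cos α = 18.258000·cos 17.771° = 17.386801
roll angle φ = 2.626° = 0.04583235 rad
x = r_b·(cos φ + φ·sin φ) = 17.405053
y = r_b·(sin φ − φ·cos φ) = 0.000558

x=17.405053 y=0.000558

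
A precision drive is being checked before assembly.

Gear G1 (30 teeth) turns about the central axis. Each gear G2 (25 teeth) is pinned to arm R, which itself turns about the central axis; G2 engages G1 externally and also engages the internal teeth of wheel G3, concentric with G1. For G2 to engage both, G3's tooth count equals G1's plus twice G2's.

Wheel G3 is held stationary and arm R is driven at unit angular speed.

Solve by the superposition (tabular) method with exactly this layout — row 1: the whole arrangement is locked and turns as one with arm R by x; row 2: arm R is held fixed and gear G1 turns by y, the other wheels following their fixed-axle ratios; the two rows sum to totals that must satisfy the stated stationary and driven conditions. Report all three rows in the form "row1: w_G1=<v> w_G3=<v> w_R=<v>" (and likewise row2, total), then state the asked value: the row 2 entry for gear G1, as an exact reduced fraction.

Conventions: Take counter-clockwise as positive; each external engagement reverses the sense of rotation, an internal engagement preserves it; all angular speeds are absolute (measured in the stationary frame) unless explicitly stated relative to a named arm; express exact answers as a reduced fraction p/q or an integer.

recognized (axles ride arm R): planetary set, 30/25/80 teeth
row 1 (train locked, turned with arm): all members turn x
row 2: sun turns y, ring = −(30/80)·y, arm 0
boundary: total ω_ring = x − (30/80)·y = 0 and total ω_arm = x = 1  ⇒  y = 8/3, x = 1
row 2 ring = −(30/80)·8/3 = -1
totals (row 1 + row 2): sun 1 + 8/3 = 11/3, ring 1 + (-1) = 0, arm 1 + 0 = 1
asked cell (row2, sun) = 8/3

row1: w_G1=1 w_G3=1 w_R=1
row2: w_G1=8/3 w_G3=-1 w_R=0
total: w_G1=11/3 w_G3=0 w_R=1
asked value: 8/3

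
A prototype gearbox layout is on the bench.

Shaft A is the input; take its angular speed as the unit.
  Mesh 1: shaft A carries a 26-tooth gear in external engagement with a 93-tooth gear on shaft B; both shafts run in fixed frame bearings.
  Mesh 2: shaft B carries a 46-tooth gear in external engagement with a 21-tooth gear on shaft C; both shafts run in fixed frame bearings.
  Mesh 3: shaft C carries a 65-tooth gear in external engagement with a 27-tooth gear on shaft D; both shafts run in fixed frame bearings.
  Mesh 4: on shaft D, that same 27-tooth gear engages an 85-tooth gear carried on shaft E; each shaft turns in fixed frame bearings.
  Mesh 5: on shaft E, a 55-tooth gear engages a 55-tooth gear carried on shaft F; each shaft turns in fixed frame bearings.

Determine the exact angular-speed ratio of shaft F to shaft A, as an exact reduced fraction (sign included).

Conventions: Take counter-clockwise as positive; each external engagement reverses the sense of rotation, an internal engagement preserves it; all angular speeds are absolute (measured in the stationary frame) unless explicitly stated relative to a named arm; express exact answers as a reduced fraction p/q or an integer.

-15548/33201

class = fixed-axis compound train [5 meshes; 5 ratios multiply, 5 sense flips]
mesh 1 [26T→93T]: running ratio 26/93, sense −
mesh 2 [46T→21T]: running ratio 1196/1953, sense +
mesh 3 [65T→27T]: running ratio 77740/52731, sense −
mesh 4 [27T→85T]: running ratio 15548/33201, sense +
mesh 5 [55T→55T]: running ratio 15548/33201, sense −
ω_out/ω_in = -15548/33201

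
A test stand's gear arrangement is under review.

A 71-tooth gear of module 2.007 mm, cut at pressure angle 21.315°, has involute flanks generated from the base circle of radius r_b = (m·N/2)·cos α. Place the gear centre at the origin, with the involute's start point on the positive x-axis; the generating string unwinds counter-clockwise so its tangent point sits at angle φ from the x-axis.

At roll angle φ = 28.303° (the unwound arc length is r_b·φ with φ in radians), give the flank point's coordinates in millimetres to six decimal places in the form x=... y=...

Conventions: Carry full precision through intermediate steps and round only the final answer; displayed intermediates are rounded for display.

single-mesh involute tooth geometry (71T wheel at module 2.007)
pitch radius r_p = m·N/2 = 2.007·71/2 = 71.248500
base radius r_b = r_p·cos α = 71.248500·cos 21.315° = 66.374824
roll angle φ = 28.303° = 0.49398054 rad
x = r_b·(cos φ + φ·sin φ) = 73.985737
y = r_b·(sin φ − φ·cos φ) = 2.602417

x=73.985737 y=2.602417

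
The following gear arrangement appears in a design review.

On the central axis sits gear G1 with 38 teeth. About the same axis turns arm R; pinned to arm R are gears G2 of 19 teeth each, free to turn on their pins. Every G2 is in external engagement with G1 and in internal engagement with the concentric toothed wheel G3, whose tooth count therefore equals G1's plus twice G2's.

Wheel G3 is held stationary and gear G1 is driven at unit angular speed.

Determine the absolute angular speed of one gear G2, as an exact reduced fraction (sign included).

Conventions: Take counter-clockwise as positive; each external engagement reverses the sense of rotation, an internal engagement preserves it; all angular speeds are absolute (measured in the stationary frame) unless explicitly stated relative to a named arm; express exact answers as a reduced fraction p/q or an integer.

-1

class = planetary set [G3 = 38+2·19 = 76; Willis about the carrier]
ring teeth: 38 + 2·19 = 76
38(ω_sun−ω_arm) = −76(ω_ring−ω_arm),  ω_ring = 0, ω_sun = 1
38(1−ω_arm) = −76(0−ω_arm)  ⇒  114·ω_arm = 38  ⇒  ω_arm = 1/3
sun–planet mesh: 38·(1−1/3) = −19·(ω_p−ω_arm)  ⇒  ω_p−ω_arm = -4/3
ω_p = 1/3 − 4/3 = -1
exact speed ratio = -1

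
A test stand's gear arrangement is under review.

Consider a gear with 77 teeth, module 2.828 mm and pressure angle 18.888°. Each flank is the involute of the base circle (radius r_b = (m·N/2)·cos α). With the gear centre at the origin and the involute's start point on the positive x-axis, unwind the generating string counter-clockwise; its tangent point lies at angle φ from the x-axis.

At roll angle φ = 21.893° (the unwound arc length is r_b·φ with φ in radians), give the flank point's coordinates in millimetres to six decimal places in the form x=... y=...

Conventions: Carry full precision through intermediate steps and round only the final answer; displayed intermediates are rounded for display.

x=110.263314 y=1.887879

class = single-mesh tooth geometry [base-circle involute, m = 2.828, 77T]
pitch radius r_p = m·N/2 = 2.828·77/2 = 108.878000
base radius r_b = r_p·cos α = 108.878000·cos 18.888° = 103.015266
roll angle φ = 21.893° = 0.38210493 rad
x = r_b·(cos φ + φ·sin φ) = 110.263314
y = r_b·(sin φ − φ·cos φ) = 1.887879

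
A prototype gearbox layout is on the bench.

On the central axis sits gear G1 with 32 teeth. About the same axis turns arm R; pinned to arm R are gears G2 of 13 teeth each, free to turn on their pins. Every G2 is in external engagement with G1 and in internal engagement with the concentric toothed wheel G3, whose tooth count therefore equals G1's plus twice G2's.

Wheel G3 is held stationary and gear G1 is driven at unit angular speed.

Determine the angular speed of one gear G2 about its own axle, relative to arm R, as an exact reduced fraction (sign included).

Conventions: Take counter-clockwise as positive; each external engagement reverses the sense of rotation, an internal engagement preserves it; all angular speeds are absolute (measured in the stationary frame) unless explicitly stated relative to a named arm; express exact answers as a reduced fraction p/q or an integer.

-928/585

class = planetary set [G3 = 32+2·13 = 58; Willis about the carrier]
ring teeth: 32 + 2·13 = 58
32(ω_sun−ω_arm) = −58(ω_ring−ω_arm),  ω_ring = 0, ω_sun = 1
32(1−ω_arm) = −58(0−ω_arm)  ⇒  90·ω_arm = 32  ⇒  ω_arm = 16/45
sun–planet mesh: 32·(1−16/45) = −13·(ω_p−ω_arm)  ⇒  ω_p−ω_arm = -928/585
exact speed ratio = -928/585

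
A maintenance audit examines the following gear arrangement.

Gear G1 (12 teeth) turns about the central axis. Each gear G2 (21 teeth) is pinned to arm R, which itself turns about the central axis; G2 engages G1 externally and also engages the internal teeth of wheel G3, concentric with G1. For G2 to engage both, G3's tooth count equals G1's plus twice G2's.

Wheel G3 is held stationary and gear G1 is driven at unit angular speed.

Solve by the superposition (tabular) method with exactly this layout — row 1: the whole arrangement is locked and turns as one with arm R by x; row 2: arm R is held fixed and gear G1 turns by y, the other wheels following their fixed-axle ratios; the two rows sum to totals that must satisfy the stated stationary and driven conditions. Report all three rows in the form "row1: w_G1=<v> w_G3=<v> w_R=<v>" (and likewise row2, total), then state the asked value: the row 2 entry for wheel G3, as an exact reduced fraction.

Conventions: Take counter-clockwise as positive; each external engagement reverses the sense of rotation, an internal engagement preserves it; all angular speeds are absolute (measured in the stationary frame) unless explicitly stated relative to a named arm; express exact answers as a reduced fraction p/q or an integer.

row1: w_G1=2/11 w_G3=2/11 w_R=2/11
row2: w_G1=9/11 w_G3=-2/11 w_R=0
total: w_G1=1 w_G3=0 w_R=2/11
asked value: -2/11

topology: planetary set — G1 12T / G2 21T / G3 54T, arm = carrier (Willis)
superposition row 1 [locked train]: every member turns x
superposition row 2 [arm held]: sun y, ring −(12/54)·y, arm 0
boundary: total ω_ring = x − (12/54)·y = 0 and total ω_sun = x + y = 1  ⇒  y = 9/11, x = 2/11
row 2 ring = −(12/54)·9/11 = -2/11
totals (row 1 + row 2): sun 2/11 + 9/11 = 1, ring 2/11 + (-2/11) = 0, arm 2/11 + 0 = 2/11
asked cell (row2, ring) = -2/11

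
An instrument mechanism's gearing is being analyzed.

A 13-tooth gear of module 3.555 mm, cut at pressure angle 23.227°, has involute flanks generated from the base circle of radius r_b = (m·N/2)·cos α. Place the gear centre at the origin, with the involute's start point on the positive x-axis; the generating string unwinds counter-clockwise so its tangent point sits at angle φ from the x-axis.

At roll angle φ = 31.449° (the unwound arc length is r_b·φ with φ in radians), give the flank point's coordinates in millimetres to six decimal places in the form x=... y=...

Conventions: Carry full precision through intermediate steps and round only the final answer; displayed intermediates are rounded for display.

x=24.196470 y=1.135625

single-mesh involute tooth geometry (13T wheel at module 3.555)
pitch radius r_p = m·N/2 = 3.555·13/2 = 23.107500
base radius r_b = r_p·cos α = 23.107500·cos 23.227° = 21.234628
roll angle φ = 31.449° = 0.54888860 rad
x = r_b·(cos φ + φ·sin φ) = 24.196470
y = r_b·(sin φ − φ·cos φ) = 1.135625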